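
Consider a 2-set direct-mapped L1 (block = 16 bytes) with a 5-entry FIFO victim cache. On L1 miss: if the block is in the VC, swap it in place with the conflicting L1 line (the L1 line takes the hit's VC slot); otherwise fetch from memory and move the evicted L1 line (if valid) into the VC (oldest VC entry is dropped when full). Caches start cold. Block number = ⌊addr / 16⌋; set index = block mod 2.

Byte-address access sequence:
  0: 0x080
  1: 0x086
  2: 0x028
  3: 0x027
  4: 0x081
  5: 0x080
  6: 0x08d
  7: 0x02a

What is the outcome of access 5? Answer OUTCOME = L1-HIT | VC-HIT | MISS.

  [0] addr=0x80 blk=8 s=0: MISS | VC []
  [1] addr=0x86 blk=8 s=0: L1-HIT | VC []
  [2] addr=0x28 blk=2 s=0: MISS | VC [8]
  [3] addr=0x27 blk=2 s=0: L1-HIT | VC [8]
  [4] addr=0x81 blk=8 s=0: VC-HIT | VC [2]
  [5] addr=0x80 blk=8 s=0: L1-HIT | VC [2]
  [6] addr=0x8d blk=8 s=0: L1-HIT | VC [2]
  [7] addr=0x2a blk=2 s=0: VC-HIT | VC [8]

OUTCOME = L1-HIT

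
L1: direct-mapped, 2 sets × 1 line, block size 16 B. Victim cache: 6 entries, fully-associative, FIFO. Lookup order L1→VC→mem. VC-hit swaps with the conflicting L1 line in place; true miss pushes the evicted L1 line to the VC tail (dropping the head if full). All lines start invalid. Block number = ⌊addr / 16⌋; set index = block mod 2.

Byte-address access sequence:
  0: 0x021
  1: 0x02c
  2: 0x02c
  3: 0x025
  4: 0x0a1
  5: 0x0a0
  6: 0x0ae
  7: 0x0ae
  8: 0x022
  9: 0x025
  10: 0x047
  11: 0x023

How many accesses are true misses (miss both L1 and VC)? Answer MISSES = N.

MISSES = 3

#0 0x21→b2/s0 MISS; vc=[]
#1 0x2c→b2/s0 L1-HIT; vc=[]
#2 0x2c→b2/s0 L1-HIT; vc=[]
#3 0x25→b2/s0 L1-HIT; vc=[]
#4 0xa1→b10/s0 MISS; vc=[2]
#5 0xa0→b10/s0 L1-HIT; vc=[2]
#6 0xae→b10/s0 L1-HIT; vc=[2]
#7 0xae→b10/s0 L1-HIT; vc=[2]
#8 0x22→b2/s0 VC-HIT; vc=[10]
#9 0x25→b2/s0 L1-HIT; vc=[10]
#10 0x47→b4/s0 MISS; vc=[10,2]
#11 0x23→b2/s0 VC-HIT; vc=[10,4]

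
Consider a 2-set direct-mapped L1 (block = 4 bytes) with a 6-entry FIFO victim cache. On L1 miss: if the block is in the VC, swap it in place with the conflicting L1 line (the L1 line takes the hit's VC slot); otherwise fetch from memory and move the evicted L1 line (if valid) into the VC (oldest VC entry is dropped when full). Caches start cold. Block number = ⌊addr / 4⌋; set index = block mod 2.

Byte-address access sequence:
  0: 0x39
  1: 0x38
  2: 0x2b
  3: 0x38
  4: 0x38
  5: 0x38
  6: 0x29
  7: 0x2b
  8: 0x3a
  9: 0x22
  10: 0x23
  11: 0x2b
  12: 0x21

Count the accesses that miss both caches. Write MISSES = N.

  [0] addr=0x39 blk=14 s=0: MISS | VC []
  [1] addr=0x38 blk=14 s=0: L1-HIT | VC []
  [2] addr=0x2b blk=10 s=0: MISS | VC [14]
  [3] addr=0x38 blk=14 s=0: VC-HIT | VC [10]
  [4] addr=0x38 blk=14 s=0: L1-HIT | VC [10]
  [5] addr=0x38 blk=14 s=0: L1-HIT | VC [10]
  [6] addr=0x29 blk=10 s=0: VC-HIT | VC [14]
  [7] addr=0x2b blk=10 s=0: L1-HIT | VC [14]
  [8] addr=0x3a blk=14 s=0: VC-HIT | VC [10]
  [9] addr=0x22 blk=8 s=0: MISS | VC [10, 14]
  [10] addr=0x23 blk=8 s=0: L1-HIT | VC [10, 14]
  [11] addr=0x2b blk=10 s=0: VC-HIT | VC [8, 14]
  [12] addr=0x21 blk=8 s=0: VC-HIT | VC [10, 14]

MISSES = 3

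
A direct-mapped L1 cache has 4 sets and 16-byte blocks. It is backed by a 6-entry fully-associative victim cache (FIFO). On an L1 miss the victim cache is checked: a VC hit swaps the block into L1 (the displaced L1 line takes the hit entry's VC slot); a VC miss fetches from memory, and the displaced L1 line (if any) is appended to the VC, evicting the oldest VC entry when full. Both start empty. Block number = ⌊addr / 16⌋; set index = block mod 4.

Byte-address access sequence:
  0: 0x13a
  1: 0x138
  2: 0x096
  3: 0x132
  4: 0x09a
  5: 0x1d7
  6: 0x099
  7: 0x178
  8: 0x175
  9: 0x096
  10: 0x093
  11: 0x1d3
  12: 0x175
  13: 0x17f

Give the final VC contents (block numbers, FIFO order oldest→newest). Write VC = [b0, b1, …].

VC = [9, 19]

  [0] addr=0x13a blk=19 s=3: MISS | VC []
  [1] addr=0x138 blk=19 s=3: L1-HIT | VC []
  [2] addr=0x96 blk=9 s=1: MISS | VC []
  [3] addr=0x132 blk=19 s=3: L1-HIT | VC []
  [4] addr=0x9a blk=9 s=1: L1-HIT | VC []
  [5] addr=0x1d7 blk=29 s=1: MISS | VC [9]
  [6] addr=0x99 blk=9 s=1: VC-HIT | VC [29]
  [7] addr=0x178 blk=23 s=3: MISS | VC [29, 19]
  [8] addr=0x175 blk=23 s=3: L1-HIT | VC [29, 19]
  [9] addr=0x96 blk=9 s=1: L1-HIT | VC [29, 19]
  [10] addr=0x93 blk=9 s=1: L1-HIT | VC [29, 19]
  [11] addr=0x1d3 blk=29 s=1: VC-HIT | VC [9, 19]
  [12] addr=0x175 blk=23 s=3: L1-HIT | VC [9, 19]
  [13] addr=0x17f blk=23 s=3: L1-HIT | VC [9, 19]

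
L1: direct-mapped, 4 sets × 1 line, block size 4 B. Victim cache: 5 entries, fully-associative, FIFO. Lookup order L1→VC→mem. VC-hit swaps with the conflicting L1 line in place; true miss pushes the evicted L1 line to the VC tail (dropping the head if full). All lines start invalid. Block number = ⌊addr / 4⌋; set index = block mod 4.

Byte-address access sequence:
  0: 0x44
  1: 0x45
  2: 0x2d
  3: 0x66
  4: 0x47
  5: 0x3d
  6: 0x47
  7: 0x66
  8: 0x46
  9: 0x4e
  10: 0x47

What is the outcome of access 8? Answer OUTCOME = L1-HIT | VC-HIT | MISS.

OUTCOME = VC-HIT

#0 0x44→b17/s1 MISS; vc=[]
#1 0x45→b17/s1 L1-HIT; vc=[]
#2 0x2d→b11/s3 MISS; vc=[]
#3 0x66→b25/s1 MISS; vc=[17]
#4 0x47→b17/s1 VC-HIT; vc=[25]
#5 0x3d→b15/s3 MISS; vc=[25,11]
#6 0x47→b17/s1 L1-HIT; vc=[25,11]
#7 0x66→b25/s1 VC-HIT; vc=[17,11]
#8 0x46→b17/s1 VC-HIT; vc=[25,11]
#9 0x4e→b19/s3 MISS; vc=[25,11,15]
#10 0x47→b17/s1 L1-HIT; vc=[25,11,15]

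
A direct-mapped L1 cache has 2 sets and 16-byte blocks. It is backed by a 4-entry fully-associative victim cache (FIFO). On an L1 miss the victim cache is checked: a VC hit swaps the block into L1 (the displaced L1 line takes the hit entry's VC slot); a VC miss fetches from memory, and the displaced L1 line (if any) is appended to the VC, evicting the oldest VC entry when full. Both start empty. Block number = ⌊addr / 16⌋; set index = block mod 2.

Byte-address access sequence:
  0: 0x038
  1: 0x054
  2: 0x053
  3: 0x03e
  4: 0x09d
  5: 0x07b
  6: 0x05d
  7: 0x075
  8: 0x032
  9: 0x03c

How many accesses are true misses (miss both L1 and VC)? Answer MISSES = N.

MISSES = 4

#0 0x38→b3/s1 MISS; vc=[]
#1 0x54→b5/s1 MISS; vc=[3]
#2 0x53→b5/s1 L1-HIT; vc=[3]
#3 0x3e→b3/s1 VC-HIT; vc=[5]
#4 0x9d→b9/s1 MISS; vc=[5,3]
#5 0x7b→b7/s1 MISS; vc=[5,3,9]
#6 0x5d→b5/s1 VC-HIT; vc=[7,3,9]
#7 0x75→b7/s1 VC-HIT; vc=[5,3,9]
#8 0x32→b3/s1 VC-HIT; vc=[5,7,9]
#9 0x3c→b3/s1 L1-HIT; vc=[5,7,9]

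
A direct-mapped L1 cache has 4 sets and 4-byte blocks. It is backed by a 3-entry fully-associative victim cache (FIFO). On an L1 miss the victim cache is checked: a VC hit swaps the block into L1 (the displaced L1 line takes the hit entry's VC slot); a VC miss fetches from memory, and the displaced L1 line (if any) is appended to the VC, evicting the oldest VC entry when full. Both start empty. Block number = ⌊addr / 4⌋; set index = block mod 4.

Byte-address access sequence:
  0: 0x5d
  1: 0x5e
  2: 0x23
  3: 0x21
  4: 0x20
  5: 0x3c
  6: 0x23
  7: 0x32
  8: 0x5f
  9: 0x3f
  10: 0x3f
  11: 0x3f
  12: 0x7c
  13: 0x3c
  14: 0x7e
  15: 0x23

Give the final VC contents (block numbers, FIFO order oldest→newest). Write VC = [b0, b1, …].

VC = [23, 12, 15]

0: 0x5d (blk 23, set 3) → MISS  vc=[]
1: 0x5e (blk 23, set 3) → L1-HIT  vc=[]
2: 0x23 (blk 8, set 0) → MISS  vc=[]
3: 0x21 (blk 8, set 0) → L1-HIT  vc=[]
4: 0x20 (blk 8, set 0) → L1-HIT  vc=[]
5: 0x3c (blk 15, set 3) → MISS  vc=[23]
6: 0x23 (blk 8, set 0) → L1-HIT  vc=[23]
7: 0x32 (blk 12, set 0) → MISS  vc=[23, 8]
8: 0x5f (blk 23, set 3) → VC-HIT  vc=[15, 8]
9: 0x3f (blk 15, set 3) → VC-HIT  vc=[23, 8]
10: 0x3f (blk 15, set 3) → L1-HIT  vc=[23, 8]
11: 0x3f (blk 15, set 3) → L1-HIT  vc=[23, 8]
12: 0x7c (blk 31, set 3) → MISS  vc=[23, 8, 15]
13: 0x3c (blk 15, set 3) → VC-HIT  vc=[23, 8, 31]
14: 0x7e (blk 31, set 3) → VC-HIT  vc=[23, 8, 15]
15: 0x23 (blk 8, set 0) → VC-HIT  vc=[23, 12, 15]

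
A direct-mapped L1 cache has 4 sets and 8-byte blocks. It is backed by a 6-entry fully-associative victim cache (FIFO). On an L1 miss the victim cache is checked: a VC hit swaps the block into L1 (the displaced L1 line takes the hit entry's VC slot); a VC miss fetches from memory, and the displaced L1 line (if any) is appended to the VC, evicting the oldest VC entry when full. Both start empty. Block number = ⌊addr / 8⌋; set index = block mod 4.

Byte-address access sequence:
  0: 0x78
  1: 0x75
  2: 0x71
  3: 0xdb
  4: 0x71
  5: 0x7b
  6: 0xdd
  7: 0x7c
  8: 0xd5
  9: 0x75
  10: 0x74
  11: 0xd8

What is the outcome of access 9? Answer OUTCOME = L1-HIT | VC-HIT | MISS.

  [0] addr=0x78 blk=15 s=3: MISS | VC []
  [1] addr=0x75 blk=14 s=2: MISS | VC []
  [2] addr=0x71 blk=14 s=2: L1-HIT | VC []
  [3] addr=0xdb blk=27 s=3: MISS | VC [15]
  [4] addr=0x71 blk=14 s=2: L1-HIT | VC [15]
  [5] addr=0x7b blk=15 s=3: VC-HIT | VC [27]
  [6] addr=0xdd blk=27 s=3: VC-HIT | VC [15]
  [7] addr=0x7c blk=15 s=3: VC-HIT | VC [27]
  [8] addr=0xd5 blk=26 s=2: MISS | VC [27, 14]
  [9] addr=0x75 blk=14 s=2: VC-HIT | VC [27, 26]
  [10] addr=0x74 blk=14 s=2: L1-HIT | VC [27, 26]
  [11] addr=0xd8 blk=27 s=3: VC-HIT | VC [15, 26]

OUTCOME = VC-HIT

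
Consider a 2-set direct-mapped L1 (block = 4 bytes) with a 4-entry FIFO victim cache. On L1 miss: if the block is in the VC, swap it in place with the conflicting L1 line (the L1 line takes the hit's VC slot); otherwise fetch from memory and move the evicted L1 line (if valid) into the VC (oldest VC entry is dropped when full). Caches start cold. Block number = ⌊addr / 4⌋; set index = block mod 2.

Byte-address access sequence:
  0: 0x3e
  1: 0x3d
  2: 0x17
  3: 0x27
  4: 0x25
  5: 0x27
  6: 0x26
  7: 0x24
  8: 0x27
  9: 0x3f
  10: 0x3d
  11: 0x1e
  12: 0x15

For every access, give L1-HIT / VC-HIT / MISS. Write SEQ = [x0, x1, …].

  [0] addr=0x3e blk=15 s=1: MISS | VC []
  [1] addr=0x3d blk=15 s=1: L1-HIT | VC []
  [2] addr=0x17 blk=5 s=1: MISS | VC [15]
  [3] addr=0x27 blk=9 s=1: MISS | VC [15, 5]
  [4] addr=0x25 blk=9 s=1: L1-HIT | VC [15, 5]
  [5] addr=0x27 blk=9 s=1: L1-HIT | VC [15, 5]
  [6] addr=0x26 blk=9 s=1: L1-HIT | VC [15, 5]
  [7] addr=0x24 blk=9 s=1: L1-HIT | VC [15, 5]
  [8] addr=0x27 blk=9 s=1: L1-HIT | VC [15, 5]
  [9] addr=0x3f blk=15 s=1: VC-HIT | VC [9, 5]
  [10] addr=0x3d blk=15 s=1: L1-HIT | VC [9, 5]
  [11] addr=0x1e blk=7 s=1: MISS | VC [9, 5, 15]
  [12] addr=0x15 blk=5 s=1: VC-HIT | VC [9, 7, 15]

SEQ = [MISS, L1-HIT, MISS, MISS, L1-HIT, L1-HIT, L1-HIT, L1-HIT, L1-HIT, VC-HIT, L1-HIT, MISS, VC-HIT]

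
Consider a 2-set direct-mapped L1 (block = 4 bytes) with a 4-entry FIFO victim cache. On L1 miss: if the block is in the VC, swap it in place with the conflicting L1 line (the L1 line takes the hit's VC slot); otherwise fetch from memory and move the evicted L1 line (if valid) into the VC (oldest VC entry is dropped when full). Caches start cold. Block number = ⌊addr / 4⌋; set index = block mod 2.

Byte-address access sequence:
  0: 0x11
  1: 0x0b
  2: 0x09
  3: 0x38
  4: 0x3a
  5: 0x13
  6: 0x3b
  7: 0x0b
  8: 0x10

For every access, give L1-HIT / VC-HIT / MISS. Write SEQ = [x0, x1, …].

0: 0x11 (blk 4, set 0) → MISS  vc=[]
1: 0xb (blk 2, set 0) → MISS  vc=[4]
2: 0x9 (blk 2, set 0) → L1-HIT  vc=[4]
3: 0x38 (blk 14, set 0) → MISS  vc=[4, 2]
4: 0x3a (blk 14, set 0) → L1-HIT  vc=[4, 2]
5: 0x13 (blk 4, set 0) → VC-HIT  vc=[14, 2]
6: 0x3b (blk 14, set 0) → VC-HIT  vc=[4, 2]
7: 0xb (blk 2, set 0) → VC-HIT  vc=[4, 14]
8: 0x10 (blk 4, set 0) → VC-HIT  vc=[2, 14]

SEQ = [MISS, MISS, L1-HIT, MISS, L1-HIT, VC-HIT, VC-HIT, VC-HIT, VC-HIT]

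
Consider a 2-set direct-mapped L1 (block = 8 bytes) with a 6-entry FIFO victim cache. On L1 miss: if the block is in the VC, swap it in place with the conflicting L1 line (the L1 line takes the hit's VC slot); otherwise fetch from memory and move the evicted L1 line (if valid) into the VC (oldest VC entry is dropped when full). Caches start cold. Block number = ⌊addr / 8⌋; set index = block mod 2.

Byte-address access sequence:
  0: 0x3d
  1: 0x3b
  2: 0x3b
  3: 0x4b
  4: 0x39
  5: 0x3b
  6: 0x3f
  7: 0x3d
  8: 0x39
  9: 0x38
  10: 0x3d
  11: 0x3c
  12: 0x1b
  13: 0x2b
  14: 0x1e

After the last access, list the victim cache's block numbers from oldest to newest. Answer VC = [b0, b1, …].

#0 0x3d→b7/s1 MISS; vc=[]
#1 0x3b→b7/s1 L1-HIT; vc=[]
#2 0x3b→b7/s1 L1-HIT; vc=[]
#3 0x4b→b9/s1 MISS; vc=[7]
#4 0x39→b7/s1 VC-HIT; vc=[9]
#5 0x3b→b7/s1 L1-HIT; vc=[9]
#6 0x3f→b7/s1 L1-HIT; vc=[9]
#7 0x3d→b7/s1 L1-HIT; vc=[9]
#8 0x39→b7/s1 L1-HIT; vc=[9]
#9 0x38→b7/s1 L1-HIT; vc=[9]
#10 0x3d→b7/s1 L1-HIT; vc=[9]
#11 0x3c→b7/s1 L1-HIT; vc=[9]
#12 0x1b→b3/s1 MISS; vc=[9,7]
#13 0x2b→b5/s1 MISS; vc=[9,7,3]
#14 0x1e→b3/s1 VC-HIT; vc=[9,7,5]

VC = [9, 7, 5]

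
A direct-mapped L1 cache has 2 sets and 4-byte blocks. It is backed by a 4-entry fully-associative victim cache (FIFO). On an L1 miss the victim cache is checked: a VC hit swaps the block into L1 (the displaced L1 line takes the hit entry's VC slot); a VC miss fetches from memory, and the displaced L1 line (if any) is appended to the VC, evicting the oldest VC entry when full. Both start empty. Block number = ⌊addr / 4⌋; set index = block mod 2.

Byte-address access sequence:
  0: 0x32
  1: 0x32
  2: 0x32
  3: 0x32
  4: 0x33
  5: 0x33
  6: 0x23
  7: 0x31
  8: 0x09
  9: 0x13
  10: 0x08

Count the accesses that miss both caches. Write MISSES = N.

#0 0x32→b12/s0 MISS; vc=[]
#1 0x32→b12/s0 L1-HIT; vc=[]
#2 0x32→b12/s0 L1-HIT; vc=[]
#3 0x32→b12/s0 L1-HIT; vc=[]
#4 0x33→b12/s0 L1-HIT; vc=[]
#5 0x33→b12/s0 L1-HIT; vc=[]
#6 0x23→b8/s0 MISS; vc=[12]
#7 0x31→b12/s0 VC-HIT; vc=[8]
#8 0x9→b2/s0 MISS; vc=[8,12]
#9 0x13→b4/s0 MISS; vc=[8,12,2]
#10 0x8→b2/s0 VC-HIT; vc=[8,12,4]

MISSES = 4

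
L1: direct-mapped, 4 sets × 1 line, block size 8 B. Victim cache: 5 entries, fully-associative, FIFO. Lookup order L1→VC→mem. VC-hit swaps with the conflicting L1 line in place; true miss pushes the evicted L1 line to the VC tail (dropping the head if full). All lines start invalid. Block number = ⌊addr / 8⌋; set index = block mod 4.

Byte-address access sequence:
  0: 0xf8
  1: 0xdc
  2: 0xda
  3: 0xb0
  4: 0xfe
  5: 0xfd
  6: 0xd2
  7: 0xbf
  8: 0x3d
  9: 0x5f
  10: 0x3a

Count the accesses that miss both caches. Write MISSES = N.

MISSES = 7

  [0] addr=0xf8 blk=31 s=3: MISS | VC []
  [1] addr=0xdc blk=27 s=3: MISS | VC [31]
  [2] addr=0xda blk=27 s=3: L1-HIT | VC [31]
  [3] addr=0xb0 blk=22 s=2: MISS | VC [31]
  [4] addr=0xfe blk=31 s=3: VC-HIT | VC [27]
  [5] addr=0xfd blk=31 s=3: L1-HIT | VC [27]
  [6] addr=0xd2 blk=26 s=2: MISS | VC [27, 22]
  [7] addr=0xbf blk=23 s=3: MISS | VC [27, 22, 31]
  [8] addr=0x3d blk=7 s=3: MISS | VC [27, 22, 31, 23]
  [9] addr=0x5f blk=11 s=3: MISS | VC [27, 22, 31, 23, 7]
  [10] addr=0x3a blk=7 s=3: VC-HIT | VC [27, 22, 31, 23, 11]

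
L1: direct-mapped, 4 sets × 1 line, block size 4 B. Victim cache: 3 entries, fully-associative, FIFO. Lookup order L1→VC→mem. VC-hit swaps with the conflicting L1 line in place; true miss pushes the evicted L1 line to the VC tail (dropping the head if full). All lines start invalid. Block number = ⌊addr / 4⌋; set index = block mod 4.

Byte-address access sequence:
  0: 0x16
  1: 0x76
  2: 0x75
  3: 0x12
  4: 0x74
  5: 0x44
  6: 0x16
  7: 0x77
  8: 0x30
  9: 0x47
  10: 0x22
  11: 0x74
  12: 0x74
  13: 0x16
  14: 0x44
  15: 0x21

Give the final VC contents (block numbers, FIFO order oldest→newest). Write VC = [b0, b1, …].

#0 0x16→b5/s1 MISS; vc=[]
#1 0x76→b29/s1 MISS; vc=[5]
#2 0x75→b29/s1 L1-HIT; vc=[5]
#3 0x12→b4/s0 MISS; vc=[5]
#4 0x74→b29/s1 L1-HIT; vc=[5]
#5 0x44→b17/s1 MISS; vc=[5,29]
#6 0x16→b5/s1 VC-HIT; vc=[17,29]
#7 0x77→b29/s1 VC-HIT; vc=[17,5]
#8 0x30→b12/s0 MISS; vc=[17,5,4]
#9 0x47→b17/s1 VC-HIT; vc=[29,5,4]
#10 0x22→b8/s0 MISS; vc=[5,4,12]
#11 0x74→b29/s1 MISS; vc=[4,12,17]
#12 0x74→b29/s1 L1-HIT; vc=[4,12,17]
#13 0x16→b5/s1 MISS; vc=[12,17,29]
#14 0x44→b17/s1 VC-HIT; vc=[12,5,29]
#15 0x21→b8/s0 L1-HIT; vc=[12,5,29]

VC = [12, 5, 29]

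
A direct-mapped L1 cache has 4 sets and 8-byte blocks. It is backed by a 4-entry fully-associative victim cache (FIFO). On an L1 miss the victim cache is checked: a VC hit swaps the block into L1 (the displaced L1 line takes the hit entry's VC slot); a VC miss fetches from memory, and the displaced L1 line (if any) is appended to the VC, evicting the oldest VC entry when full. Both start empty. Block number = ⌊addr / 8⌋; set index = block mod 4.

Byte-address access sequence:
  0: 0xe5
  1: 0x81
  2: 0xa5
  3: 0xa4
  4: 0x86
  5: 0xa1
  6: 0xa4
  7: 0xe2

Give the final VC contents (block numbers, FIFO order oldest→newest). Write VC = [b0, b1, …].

0: 0xe5 (blk 28, set 0) → MISS  vc=[]
1: 0x81 (blk 16, set 0) → MISS  vc=[28]
2: 0xa5 (blk 20, set 0) → MISS  vc=[28, 16]
3: 0xa4 (blk 20, set 0) → L1-HIT  vc=[28, 16]
4: 0x86 (blk 16, set 0) → VC-HIT  vc=[28, 20]
5: 0xa1 (blk 20, set 0) → VC-HIT  vc=[28, 16]
6: 0xa4 (blk 20, set 0) → L1-HIT  vc=[28, 16]
7: 0xe2 (blk 28, set 0) → VC-HIT  vc=[20, 16]

VC = [20, 16]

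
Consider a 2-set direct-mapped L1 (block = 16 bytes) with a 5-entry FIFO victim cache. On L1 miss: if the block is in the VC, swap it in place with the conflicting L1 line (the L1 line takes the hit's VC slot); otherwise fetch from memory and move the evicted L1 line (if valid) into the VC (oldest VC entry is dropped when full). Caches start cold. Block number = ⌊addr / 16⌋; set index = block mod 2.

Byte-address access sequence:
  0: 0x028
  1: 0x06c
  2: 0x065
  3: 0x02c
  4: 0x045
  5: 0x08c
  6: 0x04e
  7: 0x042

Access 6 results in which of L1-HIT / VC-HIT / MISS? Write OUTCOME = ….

OUTCOME = VC-HIT

  [0] addr=0x28 blk=2 s=0: MISS | VC []
  [1] addr=0x6c blk=6 s=0: MISS | VC [2]
  [2] addr=0x65 blk=6 s=0: L1-HIT | VC [2]
  [3] addr=0x2c blk=2 s=0: VC-HIT | VC [6]
  [4] addr=0x45 blk=4 s=0: MISS | VC [6, 2]
  [5] addr=0x8c blk=8 s=0: MISS | VC [6, 2, 4]
  [6] addr=0x4e blk=4 s=0: VC-HIT | VC [6, 2, 8]
  [7] addr=0x42 blk=4 s=0: L1-HIT | VC [6, 2, 8]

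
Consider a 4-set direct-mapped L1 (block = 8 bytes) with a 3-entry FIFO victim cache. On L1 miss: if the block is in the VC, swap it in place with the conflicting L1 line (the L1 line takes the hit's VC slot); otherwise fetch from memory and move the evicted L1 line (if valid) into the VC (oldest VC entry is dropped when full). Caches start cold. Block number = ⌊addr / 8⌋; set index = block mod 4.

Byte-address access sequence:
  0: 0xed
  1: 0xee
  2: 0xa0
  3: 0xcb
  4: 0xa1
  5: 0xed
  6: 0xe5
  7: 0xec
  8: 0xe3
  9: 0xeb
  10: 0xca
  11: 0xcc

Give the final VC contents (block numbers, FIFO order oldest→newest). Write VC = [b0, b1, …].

VC = [29, 20]

#0 0xed→b29/s1 MISS; vc=[]
#1 0xee→b29/s1 L1-HIT; vc=[]
#2 0xa0→b20/s0 MISS; vc=[]
#3 0xcb→b25/s1 MISS; vc=[29]
#4 0xa1→b20/s0 L1-HIT; vc=[29]
#5 0xed→b29/s1 VC-HIT; vc=[25]
#6 0xe5→b28/s0 MISS; vc=[25,20]
#7 0xec→b29/s1 L1-HIT; vc=[25,20]
#8 0xe3→b28/s0 L1-HIT; vc=[25,20]
#9 0xeb→b29/s1 L1-HIT; vc=[25,20]
#10 0xca→b25/s1 VC-HIT; vc=[29,20]
#11 0xcc→b25/s1 L1-HIT; vc=[29,20]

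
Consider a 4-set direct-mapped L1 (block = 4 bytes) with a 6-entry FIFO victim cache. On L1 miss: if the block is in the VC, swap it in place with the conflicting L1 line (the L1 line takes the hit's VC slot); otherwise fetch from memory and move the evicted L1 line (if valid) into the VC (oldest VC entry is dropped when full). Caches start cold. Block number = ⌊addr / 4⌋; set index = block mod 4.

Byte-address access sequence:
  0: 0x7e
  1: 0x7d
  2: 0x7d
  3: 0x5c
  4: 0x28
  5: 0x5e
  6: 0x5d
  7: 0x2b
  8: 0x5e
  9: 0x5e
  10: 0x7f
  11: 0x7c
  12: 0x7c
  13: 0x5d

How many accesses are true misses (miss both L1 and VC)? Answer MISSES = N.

0: 0x7e (blk 31, set 3) → MISS  vc=[]
1: 0x7d (blk 31, set 3) → L1-HIT  vc=[]
2: 0x7d (blk 31, set 3) → L1-HIT  vc=[]
3: 0x5c (blk 23, set 3) → MISS  vc=[31]
4: 0x28 (blk 10, set 2) → MISS  vc=[31]
5: 0x5e (blk 23, set 3) → L1-HIT  vc=[31]
6: 0x5d (blk 23, set 3) → L1-HIT  vc=[31]
7: 0x2b (blk 10, set 2) → L1-HIT  vc=[31]
8: 0x5e (blk 23, set 3) → L1-HIT  vc=[31]
9: 0x5e (blk 23, set 3) → L1-HIT  vc=[31]
10: 0x7f (blk 31, set 3) → VC-HIT  vc=[23]
11: 0x7c (blk 31, set 3) → L1-HIT  vc=[23]
12: 0x7c (blk 31, set 3) → L1-HIT  vc=[23]
13: 0x5d (blk 23, set 3) → VC-HIT  vc=[31]

MISSES = 3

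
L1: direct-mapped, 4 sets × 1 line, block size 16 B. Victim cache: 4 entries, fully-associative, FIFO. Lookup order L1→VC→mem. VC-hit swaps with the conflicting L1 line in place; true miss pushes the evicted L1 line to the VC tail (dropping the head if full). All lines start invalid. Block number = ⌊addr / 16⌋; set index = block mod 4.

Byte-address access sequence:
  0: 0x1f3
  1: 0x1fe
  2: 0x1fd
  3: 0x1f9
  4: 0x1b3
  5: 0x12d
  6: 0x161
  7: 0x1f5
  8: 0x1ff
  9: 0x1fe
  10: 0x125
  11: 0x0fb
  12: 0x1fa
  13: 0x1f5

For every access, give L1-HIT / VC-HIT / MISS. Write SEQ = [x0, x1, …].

SEQ = [MISS, L1-HIT, L1-HIT, L1-HIT, MISS, MISS, MISS, VC-HIT, L1-HIT, L1-HIT, VC-HIT, MISS, VC-HIT, L1-HIT]

#0 0x1f3→b31/s3 MISS; vc=[]
#1 0x1fe→b31/s3 L1-HIT; vc=[]
#2 0x1fd→b31/s3 L1-HIT; vc=[]
#3 0x1f9→b31/s3 L1-HIT; vc=[]
#4 0x1b3→b27/s3 MISS; vc=[31]
#5 0x12d→b18/s2 MISS; vc=[31]
#6 0x161→b22/s2 MISS; vc=[31,18]
#7 0x1f5→b31/s3 VC-HIT; vc=[27,18]
#8 0x1ff→b31/s3 L1-HIT; vc=[27,18]
#9 0x1fe→b31/s3 L1-HIT; vc=[27,18]
#10 0x125→b18/s2 VC-HIT; vc=[27,22]
#11 0xfb→b15/s3 MISS; vc=[27,22,31]
#12 0x1fa→b31/s3 VC-HIT; vc=[27,22,15]
#13 0x1f5→b31/s3 L1-HIT; vc=[27,22,15]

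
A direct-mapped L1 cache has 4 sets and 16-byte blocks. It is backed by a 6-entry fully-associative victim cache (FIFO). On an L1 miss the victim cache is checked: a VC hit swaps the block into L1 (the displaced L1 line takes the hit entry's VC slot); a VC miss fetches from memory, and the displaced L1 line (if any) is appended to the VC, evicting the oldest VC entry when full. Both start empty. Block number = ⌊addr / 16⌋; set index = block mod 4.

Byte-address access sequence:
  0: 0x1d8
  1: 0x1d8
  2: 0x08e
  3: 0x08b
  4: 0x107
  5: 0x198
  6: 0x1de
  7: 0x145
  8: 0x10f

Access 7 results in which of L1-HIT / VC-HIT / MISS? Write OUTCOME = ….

#0 0x1d8→b29/s1 MISS; vc=[]
#1 0x1d8→b29/s1 L1-HIT; vc=[]
#2 0x8e→b8/s0 MISS; vc=[]
#3 0x8b→b8/s0 L1-HIT; vc=[]
#4 0x107→b16/s0 MISS; vc=[8]
#5 0x198→b25/s1 MISS; vc=[8,29]
#6 0x1de→b29/s1 VC-HIT; vc=[8,25]
#7 0x145→b20/s0 MISS; vc=[8,25,16]
#8 0x10f→b16/s0 VC-HIT; vc=[8,25,20]

OUTCOME = MISS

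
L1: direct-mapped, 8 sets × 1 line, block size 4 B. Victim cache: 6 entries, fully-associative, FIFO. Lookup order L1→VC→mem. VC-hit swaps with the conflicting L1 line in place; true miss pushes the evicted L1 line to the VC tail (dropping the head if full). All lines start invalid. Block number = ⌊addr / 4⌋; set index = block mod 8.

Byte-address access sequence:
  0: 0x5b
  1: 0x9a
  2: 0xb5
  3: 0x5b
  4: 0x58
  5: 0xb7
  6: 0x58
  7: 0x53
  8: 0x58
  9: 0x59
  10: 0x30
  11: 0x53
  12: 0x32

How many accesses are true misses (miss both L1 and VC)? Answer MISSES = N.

0: 0x5b (blk 22, set 6) → MISS  vc=[]
1: 0x9a (blk 38, set 6) → MISS  vc=[22]
2: 0xb5 (blk 45, set 5) → MISS  vc=[22]
3: 0x5b (blk 22, set 6) → VC-HIT  vc=[38]
4: 0x58 (blk 22, set 6) → L1-HIT  vc=[38]
5: 0xb7 (blk 45, set 5) → L1-HIT  vc=[38]
6: 0x58 (blk 22, set 6) → L1-HIT  vc=[38]
7: 0x53 (blk 20, set 4) → MISS  vc=[38]
8: 0x58 (blk 22, set 6) → L1-HIT  vc=[38]
9: 0x59 (blk 22, set 6) → L1-HIT  vc=[38]
10: 0x30 (blk 12, set 4) → MISS  vc=[38, 20]
11: 0x53 (blk 20, set 4) → VC-HIT  vc=[38, 12]
12: 0x32 (blk 12, set 4) → VC-HIT  vc=[38, 20]

MISSES = 5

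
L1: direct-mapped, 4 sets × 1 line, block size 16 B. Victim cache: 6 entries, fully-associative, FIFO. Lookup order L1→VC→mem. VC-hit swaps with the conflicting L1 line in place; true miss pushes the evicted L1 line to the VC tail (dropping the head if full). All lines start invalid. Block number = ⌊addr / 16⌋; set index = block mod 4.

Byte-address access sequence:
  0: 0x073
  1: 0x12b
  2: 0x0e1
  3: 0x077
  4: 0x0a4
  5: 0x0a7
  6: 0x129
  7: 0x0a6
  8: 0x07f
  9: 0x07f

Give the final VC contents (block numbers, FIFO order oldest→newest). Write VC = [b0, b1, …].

VC = [18, 14]

#0 0x73→b7/s3 MISS; vc=[]
#1 0x12b→b18/s2 MISS; vc=[]
#2 0xe1→b14/s2 MISS; vc=[18]
#3 0x77→b7/s3 L1-HIT; vc=[18]
#4 0xa4→b10/s2 MISS; vc=[18,14]
#5 0xa7→b10/s2 L1-HIT; vc=[18,14]
#6 0x129→b18/s2 VC-HIT; vc=[10,14]
#7 0xa6→b10/s2 VC-HIT; vc=[18,14]
#8 0x7f→b7/s3 L1-HIT; vc=[18,14]
#9 0x7f→b7/s3 L1-HIT; vc=[18,14]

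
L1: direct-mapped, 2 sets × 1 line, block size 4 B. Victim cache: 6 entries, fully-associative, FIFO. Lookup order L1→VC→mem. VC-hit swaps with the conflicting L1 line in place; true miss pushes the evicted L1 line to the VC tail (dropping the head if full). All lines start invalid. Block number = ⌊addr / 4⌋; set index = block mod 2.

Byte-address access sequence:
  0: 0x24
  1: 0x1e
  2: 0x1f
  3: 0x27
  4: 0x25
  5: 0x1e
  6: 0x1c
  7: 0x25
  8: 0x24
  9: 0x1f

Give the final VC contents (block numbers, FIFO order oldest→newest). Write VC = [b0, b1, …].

VC = [9]

  [0] addr=0x24 blk=9 s=1: MISS | VC []
  [1] addr=0x1e blk=7 s=1: MISS | VC [9]
  [2] addr=0x1f blk=7 s=1: L1-HIT | VC [9]
  [3] addr=0x27 blk=9 s=1: VC-HIT | VC [7]
  [4] addr=0x25 blk=9 s=1: L1-HIT | VC [7]
  [5] addr=0x1e blk=7 s=1: VC-HIT | VC [9]
  [6] addr=0x1c blk=7 s=1: L1-HIT | VC [9]
  [7] addr=0x25 blk=9 s=1: VC-HIT | VC [7]
  [8] addr=0x24 blk=9 s=1: L1-HIT | VC [7]
  [9] addr=0x1f blk=7 s=1: VC-HIT | VC [9]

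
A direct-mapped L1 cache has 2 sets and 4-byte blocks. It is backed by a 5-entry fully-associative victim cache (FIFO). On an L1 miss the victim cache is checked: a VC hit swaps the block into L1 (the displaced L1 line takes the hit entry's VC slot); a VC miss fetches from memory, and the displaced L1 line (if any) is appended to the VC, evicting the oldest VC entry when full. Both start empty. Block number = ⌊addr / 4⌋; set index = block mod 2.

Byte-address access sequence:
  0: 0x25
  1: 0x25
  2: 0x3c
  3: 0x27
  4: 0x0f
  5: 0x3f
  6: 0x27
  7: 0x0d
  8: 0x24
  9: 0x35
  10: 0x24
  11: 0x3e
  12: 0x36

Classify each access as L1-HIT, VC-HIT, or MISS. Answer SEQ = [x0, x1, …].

SEQ = [MISS, L1-HIT, MISS, VC-HIT, MISS, VC-HIT, VC-HIT, VC-HIT, VC-HIT, MISS, VC-HIT, VC-HIT, VC-HIT]

0: 0x25 (blk 9, set 1) → MISS  vc=[]
1: 0x25 (blk 9, set 1) → L1-HIT  vc=[]
2: 0x3c (blk 15, set 1) → MISS  vc=[9]
3: 0x27 (blk 9, set 1) → VC-HIT  vc=[15]
4: 0xf (blk 3, set 1) → MISS  vc=[15, 9]
5: 0x3f (blk 15, set 1) → VC-HIT  vc=[3, 9]
6: 0x27 (blk 9, set 1) → VC-HIT  vc=[3, 15]
7: 0xd (blk 3, set 1) → VC-HIT  vc=[9, 15]
8: 0x24 (blk 9, set 1) → VC-HIT  vc=[3, 15]
9: 0x35 (blk 13, set 1) → MISS  vc=[3, 15, 9]
10: 0x24 (blk 9, set 1) → VC-HIT  vc=[3, 15, 13]
11: 0x3e (blk 15, set 1) → VC-HIT  vc=[3, 9, 13]
12: 0x36 (blk 13, set 1) → VC-HIT  vc=[3, 9, 15]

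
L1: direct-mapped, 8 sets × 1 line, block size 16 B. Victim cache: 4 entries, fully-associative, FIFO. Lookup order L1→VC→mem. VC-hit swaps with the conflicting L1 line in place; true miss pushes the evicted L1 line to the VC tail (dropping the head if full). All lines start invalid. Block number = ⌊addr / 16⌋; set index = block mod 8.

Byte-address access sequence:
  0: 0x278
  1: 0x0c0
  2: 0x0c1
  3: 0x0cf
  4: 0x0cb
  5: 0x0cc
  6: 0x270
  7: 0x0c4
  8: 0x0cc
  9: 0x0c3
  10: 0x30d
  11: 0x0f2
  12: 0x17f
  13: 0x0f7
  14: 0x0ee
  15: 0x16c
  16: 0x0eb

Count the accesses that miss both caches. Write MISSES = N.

0: 0x278 (blk 39, set 7) → MISS  vc=[]
1: 0xc0 (blk 12, set 4) → MISS  vc=[]
2: 0xc1 (blk 12, set 4) → L1-HIT  vc=[]
3: 0xcf (blk 12, set 4) → L1-HIT  vc=[]
4: 0xcb (blk 12, set 4) → L1-HIT  vc=[]
5: 0xcc (blk 12, set 4) → L1-HIT  vc=[]
6: 0x270 (blk 39, set 7) → L1-HIT  vc=[]
7: 0xc4 (blk 12, set 4) → L1-HIT  vc=[]
8: 0xcc (blk 12, set 4) → L1-HIT  vc=[]
9: 0xc3 (blk 12, set 4) → L1-HIT  vc=[]
10: 0x30d (blk 48, set 0) → MISS  vc=[]
11: 0xf2 (blk 15, set 7) → MISS  vc=[39]
12: 0x17f (blk 23, set 7) → MISS  vc=[39, 15]
13: 0xf7 (blk 15, set 7) → VC-HIT  vc=[39, 23]
14: 0xee (blk 14, set 6) → MISS  vc=[39, 23]
15: 0x16c (blk 22, set 6) → MISS  vc=[39, 23, 14]
16: 0xeb (blk 14, set 6) → VC-HIT  vc=[39, 23, 22]

MISSES = 7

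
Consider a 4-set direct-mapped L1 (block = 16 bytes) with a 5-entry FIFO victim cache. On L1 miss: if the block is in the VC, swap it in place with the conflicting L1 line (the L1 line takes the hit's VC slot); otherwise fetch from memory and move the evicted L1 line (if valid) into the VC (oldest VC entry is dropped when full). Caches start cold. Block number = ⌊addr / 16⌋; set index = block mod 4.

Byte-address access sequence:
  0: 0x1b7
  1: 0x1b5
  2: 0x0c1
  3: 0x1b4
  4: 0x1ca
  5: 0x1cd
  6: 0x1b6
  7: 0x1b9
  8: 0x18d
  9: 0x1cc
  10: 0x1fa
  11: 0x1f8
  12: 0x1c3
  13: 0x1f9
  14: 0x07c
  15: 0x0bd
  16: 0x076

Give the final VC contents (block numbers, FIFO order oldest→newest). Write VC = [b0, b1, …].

VC = [12, 24, 27, 31, 11]

  [0] addr=0x1b7 blk=27 s=3: MISS | VC []
  [1] addr=0x1b5 blk=27 s=3: L1-HIT | VC []
  [2] addr=0xc1 blk=12 s=0: MISS | VC []
  [3] addr=0x1b4 blk=27 s=3: L1-HIT | VC []
  [4] addr=0x1ca blk=28 s=0: MISS | VC [12]
  [5] addr=0x1cd blk=28 s=0: L1-HIT | VC [12]
  [6] addr=0x1b6 blk=27 s=3: L1-HIT | VC [12]
  [7] addr=0x1b9 blk=27 s=3: L1-HIT | VC [12]
  [8] addr=0x18d blk=24 s=0: MISS | VC [12, 28]
  [9] addr=0x1cc blk=28 s=0: VC-HIT | VC [12, 24]
  [10] addr=0x1fa blk=31 s=3: MISS | VC [12, 24, 27]
  [11] addr=0x1f8 blk=31 s=3: L1-HIT | VC [12, 24, 27]
  [12] addr=0x1c3 blk=28 s=0: L1-HIT | VC [12, 24, 27]
  [13] addr=0x1f9 blk=31 s=3: L1-HIT | VC [12, 24, 27]
  [14] addr=0x7c blk=7 s=3: MISS | VC [12, 24, 27, 31]
  [15] addr=0xbd blk=11 s=3: MISS | VC [12, 24, 27, 31, 7]
  [16] addr=0x76 blk=7 s=3: VC-HIT | VC [12, 24, 27, 31, 11]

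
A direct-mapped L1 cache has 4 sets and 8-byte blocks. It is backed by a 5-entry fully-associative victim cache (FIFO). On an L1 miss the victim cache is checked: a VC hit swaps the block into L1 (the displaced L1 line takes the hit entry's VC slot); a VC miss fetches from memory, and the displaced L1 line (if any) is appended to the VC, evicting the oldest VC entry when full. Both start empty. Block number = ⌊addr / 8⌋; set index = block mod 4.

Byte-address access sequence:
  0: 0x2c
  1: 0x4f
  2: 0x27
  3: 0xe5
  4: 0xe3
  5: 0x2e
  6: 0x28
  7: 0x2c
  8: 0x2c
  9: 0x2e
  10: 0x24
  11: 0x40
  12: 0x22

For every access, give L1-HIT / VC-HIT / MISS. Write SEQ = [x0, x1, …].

SEQ = [MISS, MISS, MISS, MISS, L1-HIT, VC-HIT, L1-HIT, L1-HIT, L1-HIT, L1-HIT, VC-HIT, MISS, VC-HIT]

#0 0x2c→b5/s1 MISS; vc=[]
#1 0x4f→b9/s1 MISS; vc=[5]
#2 0x27→b4/s0 MISS; vc=[5]
#3 0xe5→b28/s0 MISS; vc=[5,4]
#4 0xe3→b28/s0 L1-HIT; vc=[5,4]
#5 0x2e→b5/s1 VC-HIT; vc=[9,4]
#6 0x28→b5/s1 L1-HIT; vc=[9,4]
#7 0x2c→b5/s1 L1-HIT; vc=[9,4]
#8 0x2c→b5/s1 L1-HIT; vc=[9,4]
#9 0x2e→b5/s1 L1-HIT; vc=[9,4]
#10 0x24→b4/s0 VC-HIT; vc=[9,28]
#11 0x40→b8/s0 MISS; vc=[9,28,4]
#12 0x22→b4/s0 VC-HIT; vc=[9,28,8]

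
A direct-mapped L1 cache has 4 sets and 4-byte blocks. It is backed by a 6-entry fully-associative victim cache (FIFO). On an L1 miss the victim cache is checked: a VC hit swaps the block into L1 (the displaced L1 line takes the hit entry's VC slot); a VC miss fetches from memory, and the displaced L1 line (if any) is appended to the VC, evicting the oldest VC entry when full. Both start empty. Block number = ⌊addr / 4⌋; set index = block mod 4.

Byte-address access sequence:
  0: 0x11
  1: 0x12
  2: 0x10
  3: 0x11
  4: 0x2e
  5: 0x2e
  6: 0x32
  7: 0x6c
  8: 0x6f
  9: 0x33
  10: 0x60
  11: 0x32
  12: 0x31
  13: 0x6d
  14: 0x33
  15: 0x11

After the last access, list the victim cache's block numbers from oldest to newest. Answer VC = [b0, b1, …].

  [0] addr=0x11 blk=4 s=0: MISS | VC []
  [1] addr=0x12 blk=4 s=0: L1-HIT | VC []
  [2] addr=0x10 blk=4 s=0: L1-HIT | VC []
  [3] addr=0x11 blk=4 s=0: L1-HIT | VC []
  [4] addr=0x2e blk=11 s=3: MISS | VC []
  [5] addr=0x2e blk=11 s=3: L1-HIT | VC []
  [6] addr=0x32 blk=12 s=0: MISS | VC [4]
  [7] addr=0x6c blk=27 s=3: MISS | VC [4, 11]
  [8] addr=0x6f blk=27 s=3: L1-HIT | VC [4, 11]
  [9] addr=0x33 blk=12 s=0: L1-HIT | VC [4, 11]
  [10] addr=0x60 blk=24 s=0: MISS | VC [4, 11, 12]
  [11] addr=0x32 blk=12 s=0: VC-HIT | VC [4, 11, 24]
  [12] addr=0x31 blk=12 s=0: L1-HIT | VC [4, 11, 24]
  [13] addr=0x6d blk=27 s=3: L1-HIT | VC [4, 11, 24]
  [14] addr=0x33 blk=12 s=0: L1-HIT | VC [4, 11, 24]
  [15] addr=0x11 blk=4 s=0: VC-HIT | VC [12, 11, 24]

VC = [12, 11, 24]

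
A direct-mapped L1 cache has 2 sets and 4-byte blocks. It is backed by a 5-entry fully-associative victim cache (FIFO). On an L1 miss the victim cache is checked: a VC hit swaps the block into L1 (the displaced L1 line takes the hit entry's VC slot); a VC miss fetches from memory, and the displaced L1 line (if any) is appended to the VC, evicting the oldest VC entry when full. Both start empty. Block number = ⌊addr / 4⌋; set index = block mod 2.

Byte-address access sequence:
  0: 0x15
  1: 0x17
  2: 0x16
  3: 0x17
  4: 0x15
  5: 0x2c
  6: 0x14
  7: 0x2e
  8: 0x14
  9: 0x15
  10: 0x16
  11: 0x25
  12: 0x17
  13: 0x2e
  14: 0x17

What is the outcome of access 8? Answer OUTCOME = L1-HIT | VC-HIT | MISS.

#0 0x15→b5/s1 MISS; vc=[]
#1 0x17→b5/s1 L1-HIT; vc=[]
#2 0x16→b5/s1 L1-HIT; vc=[]
#3 0x17→b5/s1 L1-HIT; vc=[]
#4 0x15→b5/s1 L1-HIT; vc=[]
#5 0x2c→b11/s1 MISS; vc=[5]
#6 0x14→b5/s1 VC-HIT; vc=[11]
#7 0x2e→b11/s1 VC-HIT; vc=[5]
#8 0x14→b5/s1 VC-HIT; vc=[11]
#9 0x15→b5/s1 L1-HIT; vc=[11]
#10 0x16→b5/s1 L1-HIT; vc=[11]
#11 0x25→b9/s1 MISS; vc=[11,5]
#12 0x17→b5/s1 VC-HIT; vc=[11,9]
#13 0x2e→b11/s1 VC-HIT; vc=[5,9]
#14 0x17→b5/s1 VC-HIT; vc=[11,9]

OUTCOME = VC-HIT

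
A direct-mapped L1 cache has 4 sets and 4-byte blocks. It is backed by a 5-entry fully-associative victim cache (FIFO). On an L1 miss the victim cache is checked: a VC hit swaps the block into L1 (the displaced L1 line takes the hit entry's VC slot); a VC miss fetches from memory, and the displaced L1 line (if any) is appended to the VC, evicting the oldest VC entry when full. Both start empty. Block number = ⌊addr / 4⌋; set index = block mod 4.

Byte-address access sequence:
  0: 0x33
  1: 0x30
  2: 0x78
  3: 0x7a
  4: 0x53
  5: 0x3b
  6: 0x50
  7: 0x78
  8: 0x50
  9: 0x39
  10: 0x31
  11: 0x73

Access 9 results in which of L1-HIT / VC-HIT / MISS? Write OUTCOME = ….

OUTCOME = VC-HIT

0: 0x33 (blk 12, set 0) → MISS  vc=[]
1: 0x30 (blk 12, set 0) → L1-HIT  vc=[]
2: 0x78 (blk 30, set 2) → MISS  vc=[]
3: 0x7a (blk 30, set 2) → L1-HIT  vc=[]
4: 0x53 (blk 20, set 0) → MISS  vc=[12]
5: 0x3b (blk 14, set 2) → MISS  vc=[12, 30]
6: 0x50 (blk 20, set 0) → L1-HIT  vc=[12, 30]
7: 0x78 (blk 30, set 2) → VC-HIT  vc=[12, 14]
8: 0x50 (blk 20, set 0) → L1-HIT  vc=[12, 14]
9: 0x39 (blk 14, set 2) → VC-HIT  vc=[12, 30]
10: 0x31 (blk 12, set 0) → VC-HIT  vc=[20, 30]
11: 0x73 (blk 28, set 0) → MISS  vc=[20, 30, 12]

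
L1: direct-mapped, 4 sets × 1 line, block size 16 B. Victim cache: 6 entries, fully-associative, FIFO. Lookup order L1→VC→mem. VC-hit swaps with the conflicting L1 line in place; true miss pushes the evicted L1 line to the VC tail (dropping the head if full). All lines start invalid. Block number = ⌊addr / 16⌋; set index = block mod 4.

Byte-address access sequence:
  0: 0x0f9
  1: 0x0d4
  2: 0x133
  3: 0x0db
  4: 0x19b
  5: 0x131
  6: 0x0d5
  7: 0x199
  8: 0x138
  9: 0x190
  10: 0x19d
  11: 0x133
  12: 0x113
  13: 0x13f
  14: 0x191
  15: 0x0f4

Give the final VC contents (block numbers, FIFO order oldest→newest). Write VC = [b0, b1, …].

VC = [19, 13, 17]

  [0] addr=0xf9 blk=15 s=3: MISS | VC []
  [1] addr=0xd4 blk=13 s=1: MISS | VC []
  [2] addr=0x133 blk=19 s=3: MISS | VC [15]
  [3] addr=0xdb blk=13 s=1: L1-HIT | VC [15]
  [4] addr=0x19b blk=25 s=1: MISS | VC [15, 13]
  [5] addr=0x131 blk=19 s=3: L1-HIT | VC [15, 13]
  [6] addr=0xd5 blk=13 s=1: VC-HIT | VC [15, 25]
  [7] addr=0x199 blk=25 s=1: VC-HIT | VC [15, 13]
  [8] addr=0x138 blk=19 s=3: L1-HIT | VC [15, 13]
  [9] addr=0x190 blk=25 s=1: L1-HIT | VC [15, 13]
  [10] addr=0x19d blk=25 s=1: L1-HIT | VC [15, 13]
  [11] addr=0x133 blk=19 s=3: L1-HIT | VC [15, 13]
  [12] addr=0x113 blk=17 s=1: MISS | VC [15, 13, 25]
  [13] addr=0x13f blk=19 s=3: L1-HIT | VC [15, 13, 25]
  [14] addr=0x191 blk=25 s=1: VC-HIT | VC [15, 13, 17]
  [15] addr=0xf4 blk=15 s=3: VC-HIT | VC [19, 13, 17]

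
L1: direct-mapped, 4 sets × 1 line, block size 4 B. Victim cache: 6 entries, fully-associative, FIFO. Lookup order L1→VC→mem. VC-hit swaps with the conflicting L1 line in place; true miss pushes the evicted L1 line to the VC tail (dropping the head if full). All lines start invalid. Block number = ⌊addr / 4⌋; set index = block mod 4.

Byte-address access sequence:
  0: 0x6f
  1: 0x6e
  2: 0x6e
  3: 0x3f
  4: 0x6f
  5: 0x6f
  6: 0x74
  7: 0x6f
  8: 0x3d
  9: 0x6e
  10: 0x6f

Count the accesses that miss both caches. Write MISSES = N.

  [0] addr=0x6f blk=27 s=3: MISS | VC []
  [1] addr=0x6e blk=27 s=3: L1-HIT | VC []
  [2] addr=0x6e blk=27 s=3: L1-HIT | VC []
  [3] addr=0x3f blk=15 s=3: MISS | VC [27]
  [4] addr=0x6f blk=27 s=3: VC-HIT | VC [15]
  [5] addr=0x6f blk=27 s=3: L1-HIT | VC [15]
  [6] addr=0x74 blk=29 s=1: MISS | VC [15]
  [7] addr=0x6f blk=27 s=3: L1-HIT | VC [15]
  [8] addr=0x3d blk=15 s=3: VC-HIT | VC [27]
  [9] addr=0x6e blk=27 s=3: VC-HIT | VC [15]
  [10] addr=0x6f blk=27 s=3: L1-HIT | VC [15]

MISSES = 3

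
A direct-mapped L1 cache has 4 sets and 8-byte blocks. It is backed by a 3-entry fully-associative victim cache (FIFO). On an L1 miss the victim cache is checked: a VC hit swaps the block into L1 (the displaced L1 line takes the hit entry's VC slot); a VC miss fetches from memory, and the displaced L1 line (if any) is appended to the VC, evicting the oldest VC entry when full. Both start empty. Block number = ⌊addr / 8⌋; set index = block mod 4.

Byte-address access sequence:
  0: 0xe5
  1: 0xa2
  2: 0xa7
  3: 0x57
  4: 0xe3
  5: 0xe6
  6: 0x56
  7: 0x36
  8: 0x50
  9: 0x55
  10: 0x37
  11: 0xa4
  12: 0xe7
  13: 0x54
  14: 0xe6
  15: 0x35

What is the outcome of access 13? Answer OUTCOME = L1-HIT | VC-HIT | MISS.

  [0] addr=0xe5 blk=28 s=0: MISS | VC []
  [1] addr=0xa2 blk=20 s=0: MISS | VC [28]
  [2] addr=0xa7 blk=20 s=0: L1-HIT | VC [28]
  [3] addr=0x57 blk=10 s=2: MISS | VC [28]
  [4] addr=0xe3 blk=28 s=0: VC-HIT | VC [20]
  [5] addr=0xe6 blk=28 s=0: L1-HIT | VC [20]
  [6] addr=0x56 blk=10 s=2: L1-HIT | VC [20]
  [7] addr=0x36 blk=6 s=2: MISS | VC [20, 10]
  [8] addr=0x50 blk=10 s=2: VC-HIT | VC [20, 6]
  [9] addr=0x55 blk=10 s=2: L1-HIT | VC [20, 6]
  [10] addr=0x37 blk=6 s=2: VC-HIT | VC [20, 10]
  [11] addr=0xa4 blk=20 s=0: VC-HIT | VC [28, 10]
  [12] addr=0xe7 blk=28 s=0: VC-HIT | VC [20, 10]
  [13] addr=0x54 blk=10 s=2: VC-HIT | VC [20, 6]
  [14] addr=0xe6 blk=28 s=0: L1-HIT | VC [20, 6]
  [15] addr=0x35 blk=6 s=2: VC-HIT | VC [20, 10]

OUTCOME = VC-HIT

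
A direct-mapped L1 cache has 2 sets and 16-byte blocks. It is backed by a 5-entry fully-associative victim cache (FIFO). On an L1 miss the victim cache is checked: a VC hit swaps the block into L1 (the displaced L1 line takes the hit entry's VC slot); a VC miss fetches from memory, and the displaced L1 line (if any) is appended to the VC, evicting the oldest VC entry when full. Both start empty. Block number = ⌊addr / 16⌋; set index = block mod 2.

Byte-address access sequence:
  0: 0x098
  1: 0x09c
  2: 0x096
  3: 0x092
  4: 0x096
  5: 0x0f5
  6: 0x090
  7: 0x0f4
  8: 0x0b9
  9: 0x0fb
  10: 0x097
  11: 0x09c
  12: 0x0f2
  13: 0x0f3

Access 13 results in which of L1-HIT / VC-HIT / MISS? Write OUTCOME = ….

OUTCOME = L1-HIT

#0 0x98→b9/s1 MISS; vc=[]
#1 0x9c→b9/s1 L1-HIT; vc=[]
#2 0x96→b9/s1 L1-HIT; vc=[]
#3 0x92→b9/s1 L1-HIT; vc=[]
#4 0x96→b9/s1 L1-HIT; vc=[]
#5 0xf5→b15/s1 MISS; vc=[9]
#6 0x90→b9/s1 VC-HIT; vc=[15]
#7 0xf4→b15/s1 VC-HIT; vc=[9]
#8 0xb9→b11/s1 MISS; vc=[9,15]
#9 0xfb→b15/s1 VC-HIT; vc=[9,11]
#10 0x97→b9/s1 VC-HIT; vc=[15,11]
#11 0x9c→b9/s1 L1-HIT; vc=[15,11]
#12 0xf2→b15/s1 VC-HIT; vc=[9,11]
#13 0xf3→b15/s1 L1-HIT; vc=[9,11]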